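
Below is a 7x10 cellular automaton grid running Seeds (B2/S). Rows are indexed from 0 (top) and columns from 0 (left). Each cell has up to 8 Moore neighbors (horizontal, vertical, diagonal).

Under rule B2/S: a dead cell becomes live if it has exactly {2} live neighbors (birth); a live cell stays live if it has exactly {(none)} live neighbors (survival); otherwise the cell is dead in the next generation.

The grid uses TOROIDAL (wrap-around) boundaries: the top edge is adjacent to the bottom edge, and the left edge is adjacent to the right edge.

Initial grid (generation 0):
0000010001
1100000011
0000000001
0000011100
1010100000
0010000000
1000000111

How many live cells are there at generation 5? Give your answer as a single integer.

Answer: 15

Derivation:
Simulating step by step:
Generation 0 (given above): 18 live cells
Generation 1: 13 live cells
0000001000
0000000000
0100010000
1101100011
0000000100
0000000100
0100001000
Generation 2: 16 live cells
0000010100
0000011000
0001000010
0000011100
0111101000
0000000010
0000010000
Generation 3: 10 live cells
0000000000
0000000010
0000000000
0100000010
0000000010
0100001100
0000100110
Generation 4: 14 live cells
0000000001
0000000000
0000000111
0000000101
1110001001
0000010001
0000010000
Generation 5: 15 live cells
0000000000
1000000100
1000001000
0010000000
0000010100
0010100010
1000101011
Population at generation 5: 15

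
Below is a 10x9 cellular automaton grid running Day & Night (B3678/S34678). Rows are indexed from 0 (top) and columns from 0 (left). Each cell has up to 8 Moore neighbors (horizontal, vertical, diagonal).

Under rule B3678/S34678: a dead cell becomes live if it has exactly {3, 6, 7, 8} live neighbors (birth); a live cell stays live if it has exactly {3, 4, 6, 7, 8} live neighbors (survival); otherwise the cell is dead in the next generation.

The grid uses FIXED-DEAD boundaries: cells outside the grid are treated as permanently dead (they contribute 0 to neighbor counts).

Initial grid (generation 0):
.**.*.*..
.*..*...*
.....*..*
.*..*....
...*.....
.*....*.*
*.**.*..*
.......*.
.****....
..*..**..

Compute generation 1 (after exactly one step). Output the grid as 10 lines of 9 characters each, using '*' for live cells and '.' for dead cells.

Simulating step by step:
Generation 0 (given above): 28 live cells
Generation 1: 19 live cells
(generation 1 grid is the final answer)

Answer: ...*.*...
..**...*.
....*....
.........
..*......
...**..*.
.*....*..
.........
..**.**..
.**.*....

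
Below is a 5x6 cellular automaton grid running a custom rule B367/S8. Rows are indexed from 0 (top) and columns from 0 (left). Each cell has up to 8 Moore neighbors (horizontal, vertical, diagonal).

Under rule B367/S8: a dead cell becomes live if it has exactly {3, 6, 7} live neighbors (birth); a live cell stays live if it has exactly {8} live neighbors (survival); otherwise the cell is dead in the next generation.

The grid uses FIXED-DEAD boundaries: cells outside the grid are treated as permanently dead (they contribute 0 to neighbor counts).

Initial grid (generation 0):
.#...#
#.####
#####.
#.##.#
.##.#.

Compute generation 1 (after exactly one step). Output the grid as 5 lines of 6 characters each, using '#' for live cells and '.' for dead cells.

Answer: ..##..
.#....
......
.#....
......

Derivation:
Simulating step by step:
Generation 0 (given above): 19 live cells
Generation 1: 4 live cells
(generation 1 grid is the final answer)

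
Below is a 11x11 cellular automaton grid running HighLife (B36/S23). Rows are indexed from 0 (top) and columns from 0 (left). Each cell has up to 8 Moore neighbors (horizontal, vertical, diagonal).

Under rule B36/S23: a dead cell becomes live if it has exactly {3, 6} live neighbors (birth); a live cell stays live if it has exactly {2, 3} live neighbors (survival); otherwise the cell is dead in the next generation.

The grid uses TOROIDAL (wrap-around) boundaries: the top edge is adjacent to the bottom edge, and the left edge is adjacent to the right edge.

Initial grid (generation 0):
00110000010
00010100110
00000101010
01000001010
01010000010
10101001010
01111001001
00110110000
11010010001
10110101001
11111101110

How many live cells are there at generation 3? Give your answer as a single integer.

Answer: 32

Derivation:
Simulating step by step:
Generation 0 (given above): 51 live cells
Generation 1: 45 live cells
00001111100
00110010011
00001001111
00100010011
11010000010
10011000010
10000001101
00000111001
00100001001
00001101000
10000101010
Generation 2: 41 live cells
00011000000
00010001101
10100111000
01110001000
11011000111
00111000011
10001101100
00000000001
00001011100
00001101001
00000000000
Generation 3: 32 live cells
00011000000
00110101100
10001000000
00000101010
00000000100
00100001000
10001100100
00001000010
00001011110
00001101100
00010100000
Population at generation 3: 32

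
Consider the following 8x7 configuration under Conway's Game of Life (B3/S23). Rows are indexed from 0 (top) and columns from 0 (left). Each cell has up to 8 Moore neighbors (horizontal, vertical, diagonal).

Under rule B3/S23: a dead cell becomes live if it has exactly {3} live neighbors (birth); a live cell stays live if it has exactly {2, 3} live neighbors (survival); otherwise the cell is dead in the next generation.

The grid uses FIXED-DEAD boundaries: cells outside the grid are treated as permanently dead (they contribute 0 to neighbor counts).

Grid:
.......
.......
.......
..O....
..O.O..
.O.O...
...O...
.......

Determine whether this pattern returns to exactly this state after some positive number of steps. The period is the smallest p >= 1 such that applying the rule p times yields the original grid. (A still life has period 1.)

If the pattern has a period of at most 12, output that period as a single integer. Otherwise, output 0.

Simulating and comparing each generation to the original:
Gen 0 (original, given above): 6 live cells
Gen 1: 6 live cells, differs from original
Gen 2: 6 live cells, MATCHES original -> period = 2

Answer: 2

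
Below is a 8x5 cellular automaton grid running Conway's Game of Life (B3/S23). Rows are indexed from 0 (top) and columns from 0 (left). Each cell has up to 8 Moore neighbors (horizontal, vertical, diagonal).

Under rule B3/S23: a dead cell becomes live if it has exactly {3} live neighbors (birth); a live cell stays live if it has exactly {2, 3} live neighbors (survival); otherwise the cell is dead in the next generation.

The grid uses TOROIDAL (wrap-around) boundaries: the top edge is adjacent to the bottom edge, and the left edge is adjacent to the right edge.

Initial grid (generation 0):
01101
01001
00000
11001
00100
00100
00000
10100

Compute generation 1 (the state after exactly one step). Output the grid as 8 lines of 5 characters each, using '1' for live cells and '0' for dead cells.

Answer: 00101
01110
01001
11000
10110
00000
01000
10110

Derivation:
Simulating step by step:
Generation 0 (given above): 12 live cells
Generation 1: 16 live cells
(generation 1 grid is the final answer)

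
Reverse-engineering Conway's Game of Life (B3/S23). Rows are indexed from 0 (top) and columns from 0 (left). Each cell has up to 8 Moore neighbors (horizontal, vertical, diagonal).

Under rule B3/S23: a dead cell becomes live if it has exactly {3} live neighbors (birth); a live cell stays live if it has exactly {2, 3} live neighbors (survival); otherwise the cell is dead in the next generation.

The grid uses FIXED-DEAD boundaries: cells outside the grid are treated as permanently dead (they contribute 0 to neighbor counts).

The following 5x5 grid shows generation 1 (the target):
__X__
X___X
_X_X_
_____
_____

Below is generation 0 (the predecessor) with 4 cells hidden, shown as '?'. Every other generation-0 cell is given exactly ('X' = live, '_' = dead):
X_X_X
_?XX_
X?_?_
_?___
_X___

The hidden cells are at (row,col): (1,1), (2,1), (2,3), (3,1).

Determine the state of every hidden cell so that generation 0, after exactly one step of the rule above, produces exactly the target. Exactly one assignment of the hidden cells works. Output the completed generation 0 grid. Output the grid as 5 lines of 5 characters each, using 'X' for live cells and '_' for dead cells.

Hidden generation-0 cells (in order): (1,1), (2,1), (2,3), (3,1).
A hidden cell only influences target cells in its own 3x3 neighborhood. Try each of the 2^4 = 16 assignments, step the completed generation 0 forward once under B3/S23, and compare with the target:
  (1,1)=_ (2,1)=_ (2,3)=_ (3,1)=_ -> step gives (0,1)='X' but target has '_' -> reject
  (1,1)=_ (2,1)=_ (2,3)=_ (3,1)=X -> step gives (0,1)='X' but target has '_' -> reject
  (1,1)=_ (2,1)=_ (2,3)=X (3,1)=_ -> step gives (0,1)='X' but target has '_' -> reject
  (1,1)=_ (2,1)=_ (2,3)=X (3,1)=X -> step gives (0,1)='X' but target has '_' -> reject
  (1,1)=_ (2,1)=X (2,3)=_ (3,1)=_ -> step gives (0,1)='X' but target has '_' -> reject
  (1,1)=_ (2,1)=X (2,3)=_ (3,1)=X -> step gives (0,1)='X' but target has '_' -> reject
  (1,1)=_ (2,1)=X (2,3)=X (3,1)=_ -> step gives (0,1)='X' but target has '_' -> reject
  (1,1)=_ (2,1)=X (2,3)=X (3,1)=X -> step gives (0,1)='X' but target has '_' -> reject
  (1,1)=X (2,1)=_ (2,3)=_ (3,1)=_ -> step gives (1,2)='X' but target has '_' -> reject
  (1,1)=X (2,1)=_ (2,3)=_ (3,1)=X -> step gives (1,2)='X' but target has '_' -> reject
  (1,1)=X (2,1)=_ (2,3)=X (3,1)=_ -> step reproduces the target at every cell -> ACCEPT
  (1,1)=X (2,1)=_ (2,3)=X (3,1)=X -> step gives (2,0)='X' but target has '_' -> reject
  (1,1)=X (2,1)=X (2,3)=_ (3,1)=_ -> step gives (1,0)='_' but target has 'X' -> reject
  (1,1)=X (2,1)=X (2,3)=_ (3,1)=X -> step gives (1,0)='_' but target has 'X' -> reject
  (1,1)=X (2,1)=X (2,3)=X (3,1)=_ -> step gives (1,0)='_' but target has 'X' -> reject
  (1,1)=X (2,1)=X (2,3)=X (3,1)=X -> step gives (1,0)='_' but target has 'X' -> reject
Unique solution: (1,1)=live, (2,1)=dead, (2,3)=live, (3,1)=dead.
Check: live-neighbor counts of every cell in the completed generation 0:
14341
34443
13422
22211
10100
Applying B3/S23 to generation 0 with these counts gives:
__X__
X___X
_X_X_
_____
_____
which matches the target exactly.

Answer: X_X_X
_XXX_
X__X_
_____
_X___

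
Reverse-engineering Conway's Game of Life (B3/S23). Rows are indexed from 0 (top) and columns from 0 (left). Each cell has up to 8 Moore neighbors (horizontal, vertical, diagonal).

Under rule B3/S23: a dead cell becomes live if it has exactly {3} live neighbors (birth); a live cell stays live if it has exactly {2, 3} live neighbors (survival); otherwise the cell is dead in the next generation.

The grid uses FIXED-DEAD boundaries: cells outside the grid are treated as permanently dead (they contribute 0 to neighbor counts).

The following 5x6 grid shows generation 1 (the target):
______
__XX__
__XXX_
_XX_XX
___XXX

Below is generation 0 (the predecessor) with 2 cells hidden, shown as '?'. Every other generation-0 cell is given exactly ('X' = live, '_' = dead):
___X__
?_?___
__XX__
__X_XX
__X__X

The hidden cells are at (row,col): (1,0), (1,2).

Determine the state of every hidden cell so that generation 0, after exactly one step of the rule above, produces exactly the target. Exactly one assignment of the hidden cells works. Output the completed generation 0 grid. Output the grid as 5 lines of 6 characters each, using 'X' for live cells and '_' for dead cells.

Hidden generation-0 cells (in order): (1,0), (1,2).
A hidden cell only influences target cells in its own 3x3 neighborhood. Try each of the 2^2 = 4 assignments, step the completed generation 0 forward once under B3/S23, and compare with the target:
  (1,0)=_ (1,2)=_ -> step reproduces the target at every cell -> ACCEPT
  (1,0)=_ (1,2)=X -> step gives (1,3)='_' but target has 'X' -> reject
  (1,0)=X (1,2)=_ -> step gives (2,1)='X' but target has '_' -> reject
  (1,0)=X (1,2)=X -> step gives (1,1)='X' but target has '_' -> reject
Unique solution: (1,0)=dead, (1,2)=dead.
Check: live-neighbor counts of every cell in the completed generation 0:
001010
013320
022332
033532
021332
Applying B3/S23 to generation 0 with these counts gives:
______
__XX__
__XXX_
_XX_XX
___XXX
which matches the target exactly.

Answer: ___X__
______
__XX__
__X_XX
__X__X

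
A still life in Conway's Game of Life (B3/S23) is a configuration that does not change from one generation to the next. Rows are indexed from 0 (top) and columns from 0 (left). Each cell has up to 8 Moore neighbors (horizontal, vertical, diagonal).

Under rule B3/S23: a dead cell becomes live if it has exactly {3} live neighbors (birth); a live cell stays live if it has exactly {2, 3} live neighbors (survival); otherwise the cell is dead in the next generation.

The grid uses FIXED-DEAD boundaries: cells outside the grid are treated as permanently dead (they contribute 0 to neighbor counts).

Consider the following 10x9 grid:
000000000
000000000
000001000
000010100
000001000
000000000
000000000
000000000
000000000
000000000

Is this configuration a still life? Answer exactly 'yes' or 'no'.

Answer: yes

Derivation:
Compute generation 1 and compare to generation 0 (given above):
Generation 1:
000000000
000000000
000001000
000010100
000001000
000000000
000000000
000000000
000000000
000000000
The grids are IDENTICAL -> still life.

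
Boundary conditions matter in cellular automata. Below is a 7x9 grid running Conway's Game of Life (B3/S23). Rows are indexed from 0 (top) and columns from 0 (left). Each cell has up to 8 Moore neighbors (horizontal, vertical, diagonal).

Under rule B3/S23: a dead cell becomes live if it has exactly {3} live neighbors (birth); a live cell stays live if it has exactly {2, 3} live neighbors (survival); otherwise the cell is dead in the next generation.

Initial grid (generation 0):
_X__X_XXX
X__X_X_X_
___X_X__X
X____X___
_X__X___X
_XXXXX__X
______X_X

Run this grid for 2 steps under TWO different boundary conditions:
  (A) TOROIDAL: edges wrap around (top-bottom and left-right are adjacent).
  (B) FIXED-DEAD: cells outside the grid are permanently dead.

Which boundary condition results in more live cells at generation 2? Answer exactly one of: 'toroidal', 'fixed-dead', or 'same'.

Under TOROIDAL boundary, generation 2:
XXXXXX___
XX_X_X__X
_____XX__
_X_____X_
_X_X_X_XX
_X_XXX__X
_X_____X_
Population = 27

Under FIXED-DEAD boundary, generation 2:
___XXXXX_
___X___X_
_____XX__
_________
XX_X_X___
X____XX__
_X___XX__
Population = 19

Comparison: toroidal=27, fixed-dead=19 -> toroidal

Answer: toroidal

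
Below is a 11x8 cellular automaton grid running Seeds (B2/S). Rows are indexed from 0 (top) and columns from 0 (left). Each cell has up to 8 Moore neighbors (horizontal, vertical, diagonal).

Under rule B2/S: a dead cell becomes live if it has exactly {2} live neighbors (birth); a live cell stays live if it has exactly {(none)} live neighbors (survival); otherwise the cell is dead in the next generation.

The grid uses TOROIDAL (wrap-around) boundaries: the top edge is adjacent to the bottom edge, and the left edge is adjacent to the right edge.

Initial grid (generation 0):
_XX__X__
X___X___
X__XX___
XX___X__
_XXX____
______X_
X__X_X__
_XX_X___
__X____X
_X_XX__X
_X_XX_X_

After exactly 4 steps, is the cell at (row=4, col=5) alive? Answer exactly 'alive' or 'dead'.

Answer: dead

Derivation:
Simulating step by step:
Generation 0 (given above): 31 live cells
Generation 1: 20 live cells
______XX
_______X
__X_____
_______X
____XXXX
X____X_X
______XX
_____XXX
_____XX_
________
_______X
Generation 2: 14 live cells
________
X_______
X_____XX
X__XX___
________
________
____X___
X___X___
____X___
_____X_X
X_______
Generation 3: 24 live cells
XX_____X
_X____X_
___XXX__
_X___XX_
___XX___
________
___X_X__
________
X__X__XX
X___X_X_
______XX
Generation 4: 19 live cells
__X__X__
___X____
XX_____X
________
__X___X_
__X__X__
____X___
X_XX_X__
_X__X___
_X_X____
________

Cell (4,5) at generation 4: 0 -> dead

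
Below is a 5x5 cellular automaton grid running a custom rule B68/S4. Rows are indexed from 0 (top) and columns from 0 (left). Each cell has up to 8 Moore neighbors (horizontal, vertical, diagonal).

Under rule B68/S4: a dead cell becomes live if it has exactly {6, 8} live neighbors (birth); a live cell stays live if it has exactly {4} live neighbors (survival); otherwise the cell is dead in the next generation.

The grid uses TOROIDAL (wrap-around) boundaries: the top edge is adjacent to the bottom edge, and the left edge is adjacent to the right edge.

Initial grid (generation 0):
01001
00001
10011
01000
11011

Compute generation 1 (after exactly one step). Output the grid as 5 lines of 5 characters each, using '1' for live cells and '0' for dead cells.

Simulating step by step:
Generation 0 (given above): 11 live cells
Generation 1: 5 live cells
(generation 1 grid is the final answer)

Answer: 10001
00001
00000
10001
00000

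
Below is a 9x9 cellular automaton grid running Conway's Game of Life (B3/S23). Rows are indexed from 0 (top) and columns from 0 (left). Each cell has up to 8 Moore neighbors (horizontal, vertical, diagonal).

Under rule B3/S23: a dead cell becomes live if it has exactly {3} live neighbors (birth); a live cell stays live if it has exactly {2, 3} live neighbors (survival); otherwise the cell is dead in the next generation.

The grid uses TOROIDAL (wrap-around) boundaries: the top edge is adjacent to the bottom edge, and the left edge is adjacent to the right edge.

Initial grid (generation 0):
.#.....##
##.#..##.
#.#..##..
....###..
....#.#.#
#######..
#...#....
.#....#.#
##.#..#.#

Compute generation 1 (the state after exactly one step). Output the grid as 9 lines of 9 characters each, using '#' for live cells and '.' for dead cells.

Answer: .........
.....#...
#.##....#
...##....
###......
###...###
....#.###
.##..#..#
.#....#..

Derivation:
Simulating step by step:
Generation 0 (given above): 35 live cells
Generation 1: 26 live cells
(generation 1 grid is the final answer)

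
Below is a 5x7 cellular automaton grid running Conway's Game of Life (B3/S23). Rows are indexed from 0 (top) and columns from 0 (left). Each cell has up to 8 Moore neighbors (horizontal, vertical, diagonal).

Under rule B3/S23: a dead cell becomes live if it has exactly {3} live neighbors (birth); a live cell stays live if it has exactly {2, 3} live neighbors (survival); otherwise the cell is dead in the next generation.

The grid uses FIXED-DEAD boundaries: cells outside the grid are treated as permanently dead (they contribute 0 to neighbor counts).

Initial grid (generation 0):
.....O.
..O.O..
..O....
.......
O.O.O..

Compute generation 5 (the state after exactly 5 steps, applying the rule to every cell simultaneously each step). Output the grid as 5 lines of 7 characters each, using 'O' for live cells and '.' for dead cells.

Answer: .......
.......
.......
.......
.......

Derivation:
Simulating step by step:
Generation 0 (given above): 7 live cells
Generation 1: 4 live cells
.......
...O...
...O...
.O.O...
.......
Generation 2: 3 live cells
.......
.......
...OO..
..O....
.......
Generation 3: 2 live cells
.......
.......
...O...
...O...
.......
Generation 4: 0 live cells
.......
.......
.......
.......
.......
Generation 5: 0 live cells
(generation 5 grid is the final answer)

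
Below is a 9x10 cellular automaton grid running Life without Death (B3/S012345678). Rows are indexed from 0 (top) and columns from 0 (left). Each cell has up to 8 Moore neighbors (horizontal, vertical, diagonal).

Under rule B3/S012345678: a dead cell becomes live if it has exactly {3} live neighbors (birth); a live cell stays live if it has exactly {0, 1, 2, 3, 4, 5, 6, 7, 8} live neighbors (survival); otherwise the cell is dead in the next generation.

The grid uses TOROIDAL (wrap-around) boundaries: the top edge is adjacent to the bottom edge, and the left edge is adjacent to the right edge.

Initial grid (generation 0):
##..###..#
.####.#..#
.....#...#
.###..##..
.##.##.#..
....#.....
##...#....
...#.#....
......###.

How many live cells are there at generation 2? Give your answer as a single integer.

Simulating step by step:
Generation 0 (given above): 33 live cells
Generation 1: 46 live cells
##..###..#
.####.#.##
.....#.###
####..###.
.##.##.#..
#.###.#...
##...#....
...###.#..
#.....####
Generation 2: 51 live cells
##..###..#
.####.#.##
.....#.###
####..###.
.##.##.###
#.###.#...
##...#....
.#.###.#..
##.#..####
Population at generation 2: 51

Answer: 51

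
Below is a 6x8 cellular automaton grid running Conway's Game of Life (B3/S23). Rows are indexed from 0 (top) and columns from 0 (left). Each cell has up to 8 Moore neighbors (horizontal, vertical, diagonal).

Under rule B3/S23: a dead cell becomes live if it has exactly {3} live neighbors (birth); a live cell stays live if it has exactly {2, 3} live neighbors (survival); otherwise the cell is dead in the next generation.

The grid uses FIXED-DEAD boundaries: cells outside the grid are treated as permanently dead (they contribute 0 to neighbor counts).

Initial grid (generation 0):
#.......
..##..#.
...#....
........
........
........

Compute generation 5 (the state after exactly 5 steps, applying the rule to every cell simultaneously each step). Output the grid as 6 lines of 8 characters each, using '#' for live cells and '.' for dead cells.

Simulating step by step:
Generation 0 (given above): 5 live cells
Generation 1: 4 live cells
........
..##....
..##....
........
........
........
Generation 2: 4 live cells
........
..##....
..##....
........
........
........
Generation 3: 4 live cells
........
..##....
..##....
........
........
........
Generation 4: 4 live cells
........
..##....
..##....
........
........
........
Generation 5: 4 live cells
(generation 5 grid is the final answer)

Answer: ........
..##....
..##....
........
........
........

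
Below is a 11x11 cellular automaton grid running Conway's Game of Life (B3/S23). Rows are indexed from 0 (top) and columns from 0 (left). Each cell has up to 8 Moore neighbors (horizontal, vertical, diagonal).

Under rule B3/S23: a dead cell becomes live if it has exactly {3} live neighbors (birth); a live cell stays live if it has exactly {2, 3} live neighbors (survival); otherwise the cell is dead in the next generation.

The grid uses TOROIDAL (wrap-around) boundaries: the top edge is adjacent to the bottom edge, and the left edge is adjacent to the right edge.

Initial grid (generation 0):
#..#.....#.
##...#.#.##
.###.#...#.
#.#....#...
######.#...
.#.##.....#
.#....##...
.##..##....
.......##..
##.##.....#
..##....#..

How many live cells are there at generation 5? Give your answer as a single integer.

Answer: 37

Derivation:
Simulating step by step:
Generation 0 (given above): 45 live cells
Generation 1: 40 live cells
#..##....#.
...#..#..#.
...##....#.
#....#..#.#
.....##...#
.......#...
.#.##.##...
.##..#..#..
...#####...
##.##..###.
.........#.
Generation 2: 45 live cells
...##...##.
..#..#..##.
...###..##.
#....##...#
#....###.##
....#..#...
.#.######..
.#......#..
#........#.
..##...#.##
###......#.
Generation 3: 43 live cells
...##......
..#..#.#..#
...#...##..
#..........
#...#..###.
#..#.....##
..#####.#..
###.###.##.
###......#.
..##.....#.
##..#......
Generation 4: 36 live cells
######.....
..#...###..
......###..
.........##
##......##.
###...#....
......#.#..
#.....#.##.
#...##...#.
...#.......
.#..#......
Generation 5: 37 live cells
#...####...
..#.#...#..
......#....
#.........#
..#.....##.
#.#.....###
#....##.###
......#.##.
....##..##.
...#.#.....
##...#.....
Population at generation 5: 37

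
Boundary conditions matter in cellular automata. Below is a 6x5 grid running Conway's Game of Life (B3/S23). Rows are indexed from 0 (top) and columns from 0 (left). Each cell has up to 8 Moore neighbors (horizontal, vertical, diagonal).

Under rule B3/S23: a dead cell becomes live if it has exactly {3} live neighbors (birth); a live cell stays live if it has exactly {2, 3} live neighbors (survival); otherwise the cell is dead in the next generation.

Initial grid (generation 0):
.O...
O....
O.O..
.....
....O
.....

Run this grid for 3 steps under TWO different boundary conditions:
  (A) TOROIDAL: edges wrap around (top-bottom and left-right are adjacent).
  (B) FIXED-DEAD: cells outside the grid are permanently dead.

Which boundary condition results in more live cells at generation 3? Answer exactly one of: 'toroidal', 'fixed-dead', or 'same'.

Under TOROIDAL boundary, generation 3:
.....
.....
.....
.....
.....
.....
Population = 0

Under FIXED-DEAD boundary, generation 3:
.....
.....
.....
.....
.....
.....
Population = 0

Comparison: toroidal=0, fixed-dead=0 -> same

Answer: same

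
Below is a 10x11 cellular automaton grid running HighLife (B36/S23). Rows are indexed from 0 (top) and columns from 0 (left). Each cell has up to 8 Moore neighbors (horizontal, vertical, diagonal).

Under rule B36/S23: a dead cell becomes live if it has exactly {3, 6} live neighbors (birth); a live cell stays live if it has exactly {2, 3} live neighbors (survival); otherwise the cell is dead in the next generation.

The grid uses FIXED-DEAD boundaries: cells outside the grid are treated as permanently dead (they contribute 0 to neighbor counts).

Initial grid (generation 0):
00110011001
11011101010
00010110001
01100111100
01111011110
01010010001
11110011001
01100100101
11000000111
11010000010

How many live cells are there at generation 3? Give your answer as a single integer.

Answer: 33

Derivation:
Simulating step by step:
Generation 0 (given above): 55 live cells
Generation 1: 43 live cells
01110111100
01000011111
10011000010
01000000000
10001000010
00000001001
10011111001
00010010111
00000000101
11100000111
Generation 2: 34 live cells
01100100000
11000000001
11100001011
11011000000
00000000000
00010001111
00011100001
00010010101
01100000000
01000000101
Generation 3: 33 live cells
11100000000
00000000011
00010000011
10010000000
00111000110
00010000111
00110110011
00010100010
01100001000
01100000000
Population at generation 3: 33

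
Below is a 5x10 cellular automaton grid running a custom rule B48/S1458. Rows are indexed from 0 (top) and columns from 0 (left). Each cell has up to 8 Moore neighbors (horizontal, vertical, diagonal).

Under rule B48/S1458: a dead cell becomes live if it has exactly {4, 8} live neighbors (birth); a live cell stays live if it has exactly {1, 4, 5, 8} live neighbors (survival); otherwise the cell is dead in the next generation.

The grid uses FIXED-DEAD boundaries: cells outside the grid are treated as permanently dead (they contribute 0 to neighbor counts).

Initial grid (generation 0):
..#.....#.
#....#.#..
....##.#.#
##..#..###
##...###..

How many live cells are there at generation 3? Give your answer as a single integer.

Simulating step by step:
Generation 0 (given above): 20 live cells
Generation 1: 6 live cells
........#.
......#.#.
..........
.......##.
........#.
Generation 2: 3 live cells
........#.
........#.
.......#..
..........
..........
Generation 3: 2 live cells
........#.
..........
.......#..
..........
..........
Population at generation 3: 2

Answer: 2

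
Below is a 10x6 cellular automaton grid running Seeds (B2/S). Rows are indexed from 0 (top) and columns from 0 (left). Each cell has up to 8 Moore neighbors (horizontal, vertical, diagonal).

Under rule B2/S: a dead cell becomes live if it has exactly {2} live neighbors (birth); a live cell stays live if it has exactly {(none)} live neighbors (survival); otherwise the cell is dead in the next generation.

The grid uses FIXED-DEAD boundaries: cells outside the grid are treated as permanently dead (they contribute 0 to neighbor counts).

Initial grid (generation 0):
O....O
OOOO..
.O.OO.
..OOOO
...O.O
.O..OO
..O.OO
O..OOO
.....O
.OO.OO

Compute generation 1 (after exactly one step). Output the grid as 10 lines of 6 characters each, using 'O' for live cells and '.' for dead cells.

Simulating step by step:
Generation 0 (given above): 30 live cells
Generation 1: 10 live cells
(generation 1 grid is the final answer)

Answer: ...OO.
.....O
......
.O....
.O....
......
O.....
.OO...
O.....
...O..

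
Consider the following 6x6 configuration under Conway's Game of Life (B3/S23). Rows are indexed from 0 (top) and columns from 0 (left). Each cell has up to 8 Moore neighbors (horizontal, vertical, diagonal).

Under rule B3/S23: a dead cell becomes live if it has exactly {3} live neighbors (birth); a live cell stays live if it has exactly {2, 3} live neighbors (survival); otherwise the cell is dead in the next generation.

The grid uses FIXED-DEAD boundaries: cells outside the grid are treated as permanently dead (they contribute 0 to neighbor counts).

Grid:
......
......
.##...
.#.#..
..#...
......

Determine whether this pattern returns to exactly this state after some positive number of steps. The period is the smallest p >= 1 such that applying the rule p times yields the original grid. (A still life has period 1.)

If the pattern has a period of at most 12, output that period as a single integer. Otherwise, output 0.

Answer: 1

Derivation:
Simulating and comparing each generation to the original:
Gen 0 (original, given above): 5 live cells
Gen 1: 5 live cells, MATCHES original -> period = 1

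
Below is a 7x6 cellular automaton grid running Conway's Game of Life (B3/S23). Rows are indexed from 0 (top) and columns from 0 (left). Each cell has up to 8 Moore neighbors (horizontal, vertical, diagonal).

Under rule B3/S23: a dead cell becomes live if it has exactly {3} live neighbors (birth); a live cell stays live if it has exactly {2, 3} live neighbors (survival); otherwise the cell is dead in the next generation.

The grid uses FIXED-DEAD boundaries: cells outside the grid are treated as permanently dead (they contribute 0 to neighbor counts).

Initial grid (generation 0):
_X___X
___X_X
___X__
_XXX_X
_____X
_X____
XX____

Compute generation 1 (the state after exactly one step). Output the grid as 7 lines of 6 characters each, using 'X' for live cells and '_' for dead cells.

Simulating step by step:
Generation 0 (given above): 13 live cells
Generation 1: 11 live cells
(generation 1 grid is the final answer)

Answer: ____X_
__X___
___X__
__XX__
_X__X_
XX____
XX____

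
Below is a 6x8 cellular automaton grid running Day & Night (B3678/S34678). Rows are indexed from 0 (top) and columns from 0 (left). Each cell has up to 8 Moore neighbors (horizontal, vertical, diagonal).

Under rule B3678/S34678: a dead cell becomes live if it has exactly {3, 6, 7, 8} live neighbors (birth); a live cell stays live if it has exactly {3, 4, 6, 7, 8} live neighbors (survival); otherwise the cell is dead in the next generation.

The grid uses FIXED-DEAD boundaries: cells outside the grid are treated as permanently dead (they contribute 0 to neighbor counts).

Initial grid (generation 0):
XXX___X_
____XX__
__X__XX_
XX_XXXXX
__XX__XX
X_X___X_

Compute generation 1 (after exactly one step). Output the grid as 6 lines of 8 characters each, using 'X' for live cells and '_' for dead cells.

Answer: _____X__
__XX_X__
_X__XX_X
_X_XX_XX
X_XX___X
_X_X___X

Derivation:
Simulating step by step:
Generation 0 (given above): 23 live cells
Generation 1: 20 live cells
(generation 1 grid is the final answer)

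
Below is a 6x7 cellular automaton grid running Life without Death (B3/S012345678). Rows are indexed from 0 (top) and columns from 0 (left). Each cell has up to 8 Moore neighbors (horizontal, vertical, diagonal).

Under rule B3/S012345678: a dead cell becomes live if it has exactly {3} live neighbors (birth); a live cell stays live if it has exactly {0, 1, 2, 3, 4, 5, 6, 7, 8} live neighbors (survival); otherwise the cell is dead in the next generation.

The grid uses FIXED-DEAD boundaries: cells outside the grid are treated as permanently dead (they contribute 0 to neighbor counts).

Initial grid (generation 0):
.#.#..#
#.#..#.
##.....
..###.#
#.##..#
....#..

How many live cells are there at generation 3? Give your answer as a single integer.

Simulating step by step:
Generation 0 (given above): 17 live cells
Generation 1: 24 live cells
.###..#
#.#..#.
##..##.
#.#####
####..#
...##..
Generation 2: 26 live cells
.###..#
#.#..##
##..##.
#.#####
####..#
.#.##..
Generation 3: 28 live cells
.###.##
#.#..##
##..##.
#.#####
####..#
##.##..
Population at generation 3: 28

Answer: 28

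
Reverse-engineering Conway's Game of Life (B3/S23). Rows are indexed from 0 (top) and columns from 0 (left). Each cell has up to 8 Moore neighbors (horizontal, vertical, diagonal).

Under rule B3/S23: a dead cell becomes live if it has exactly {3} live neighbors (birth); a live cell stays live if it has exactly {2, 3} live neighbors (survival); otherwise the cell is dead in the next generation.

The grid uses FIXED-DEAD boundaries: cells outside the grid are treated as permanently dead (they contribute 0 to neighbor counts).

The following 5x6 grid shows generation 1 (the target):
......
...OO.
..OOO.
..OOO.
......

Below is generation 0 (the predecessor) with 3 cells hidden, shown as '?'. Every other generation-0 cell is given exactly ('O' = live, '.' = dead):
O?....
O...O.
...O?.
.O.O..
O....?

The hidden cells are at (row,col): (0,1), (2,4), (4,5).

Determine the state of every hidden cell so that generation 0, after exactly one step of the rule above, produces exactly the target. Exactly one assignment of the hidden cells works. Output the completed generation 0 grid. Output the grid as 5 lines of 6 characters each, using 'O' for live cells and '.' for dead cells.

Answer: O.....
O...O.
...OO.
.O.O..
O.....

Derivation:
Hidden generation-0 cells (in order): (0,1), (2,4), (4,5).
A hidden cell only influences target cells in its own 3x3 neighborhood. Try each of the 2^3 = 8 assignments, step the completed generation 0 forward once under B3/S23, and compare with the target:
  (0,1)=. (2,4)=. (4,5)=. -> step gives (1,3)='.' but target has 'O' -> reject
  (0,1)=. (2,4)=. (4,5)=O -> step gives (1,3)='.' but target has 'O' -> reject
  (0,1)=. (2,4)=O (4,5)=. -> step reproduces the target at every cell -> ACCEPT
  (0,1)=. (2,4)=O (4,5)=O -> step gives (3,4)='.' but target has 'O' -> reject
  (0,1)=O (2,4)=. (4,5)=. -> step gives (0,0)='O' but target has '.' -> reject
  (0,1)=O (2,4)=. (4,5)=O -> step gives (0,0)='O' but target has '.' -> reject
  (0,1)=O (2,4)=O (4,5)=. -> step gives (0,0)='O' but target has '.' -> reject
  (0,1)=O (2,4)=O (4,5)=O -> step gives (0,0)='O' but target has '.' -> reject
Unique solution: (0,1)=dead, (2,4)=live, (4,5)=dead.
Check: live-neighbor counts of every cell in the completed generation 0:
120111
121322
223332
213231
122110
Applying B3/S23 to generation 0 with these counts gives:
......
...OO.
..OOO.
..OOO.
......
which matches the target exactly.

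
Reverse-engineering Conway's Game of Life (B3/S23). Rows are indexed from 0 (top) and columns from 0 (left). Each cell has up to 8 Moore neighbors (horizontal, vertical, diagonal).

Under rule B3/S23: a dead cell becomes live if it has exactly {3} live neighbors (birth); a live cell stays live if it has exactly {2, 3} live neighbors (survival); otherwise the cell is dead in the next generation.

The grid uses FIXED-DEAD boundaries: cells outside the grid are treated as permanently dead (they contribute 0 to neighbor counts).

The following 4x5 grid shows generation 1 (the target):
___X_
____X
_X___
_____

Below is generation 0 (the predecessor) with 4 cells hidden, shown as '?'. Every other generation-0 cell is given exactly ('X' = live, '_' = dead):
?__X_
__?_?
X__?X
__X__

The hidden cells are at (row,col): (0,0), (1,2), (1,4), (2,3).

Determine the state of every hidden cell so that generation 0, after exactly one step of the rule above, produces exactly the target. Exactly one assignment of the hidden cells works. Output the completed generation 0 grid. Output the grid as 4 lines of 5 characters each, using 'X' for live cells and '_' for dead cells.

Answer: ___X_
__X_X
X___X
__X__

Derivation:
Hidden generation-0 cells (in order): (0,0), (1,2), (1,4), (2,3).
A hidden cell only influences target cells in its own 3x3 neighborhood. Try each of the 2^4 = 16 assignments, step the completed generation 0 forward once under B3/S23, and compare with the target:
  (0,0)=_ (1,2)=_ (1,4)=_ (2,3)=_ -> step gives (0,3)='_' but target has 'X' -> reject
  (0,0)=_ (1,2)=_ (1,4)=_ (2,3)=X -> step gives (0,3)='_' but target has 'X' -> reject
  (0,0)=_ (1,2)=_ (1,4)=X (2,3)=_ -> step gives (0,3)='_' but target has 'X' -> reject
  (0,0)=_ (1,2)=_ (1,4)=X (2,3)=X -> step gives (0,3)='_' but target has 'X' -> reject
  (0,0)=_ (1,2)=X (1,4)=_ (2,3)=_ -> step gives (0,3)='_' but target has 'X' -> reject
  (0,0)=_ (1,2)=X (1,4)=_ (2,3)=X -> step gives (0,3)='_' but target has 'X' -> reject
  (0,0)=_ (1,2)=X (1,4)=X (2,3)=_ -> step reproduces the target at every cell -> ACCEPT
  (0,0)=_ (1,2)=X (1,4)=X (2,3)=X -> step gives (1,2)='X' but target has '_' -> reject
  (0,0)=X (1,2)=_ (1,4)=_ (2,3)=_ -> step gives (0,3)='_' but target has 'X' -> reject
  (0,0)=X (1,2)=_ (1,4)=_ (2,3)=X -> step gives (0,3)='_' but target has 'X' -> reject
  (0,0)=X (1,2)=_ (1,4)=X (2,3)=_ -> step gives (0,3)='_' but target has 'X' -> reject
  (0,0)=X (1,2)=_ (1,4)=X (2,3)=X -> step gives (0,3)='_' but target has 'X' -> reject
  (0,0)=X (1,2)=X (1,4)=_ (2,3)=_ -> step gives (0,3)='_' but target has 'X' -> reject
  (0,0)=X (1,2)=X (1,4)=_ (2,3)=X -> step gives (0,3)='_' but target has 'X' -> reject
  (0,0)=X (1,2)=X (1,4)=X (2,3)=_ -> step gives (1,1)='X' but target has '_' -> reject
  (0,0)=X (1,2)=X (1,4)=X (2,3)=X -> step gives (1,1)='X' but target has '_' -> reject
Unique solution: (0,0)=dead, (1,2)=live, (1,4)=live, (2,3)=dead.
Check: live-neighbor counts of every cell in the completed generation 0:
01222
12142
03241
12021
Applying B3/S23 to generation 0 with these counts gives:
___X_
____X
_X___
_____
which matches the target exactly.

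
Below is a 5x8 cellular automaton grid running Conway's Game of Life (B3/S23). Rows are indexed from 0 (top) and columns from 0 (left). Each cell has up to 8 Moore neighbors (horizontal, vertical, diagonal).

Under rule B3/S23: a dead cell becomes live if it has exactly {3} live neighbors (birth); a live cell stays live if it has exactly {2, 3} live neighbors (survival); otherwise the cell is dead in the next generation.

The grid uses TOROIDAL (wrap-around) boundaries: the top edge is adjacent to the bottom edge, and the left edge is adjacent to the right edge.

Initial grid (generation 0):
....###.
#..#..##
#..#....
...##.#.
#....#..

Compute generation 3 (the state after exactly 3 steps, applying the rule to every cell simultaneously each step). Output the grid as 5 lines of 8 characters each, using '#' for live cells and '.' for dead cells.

Simulating step by step:
Generation 0 (given above): 14 live cells
Generation 1: 16 live cells
#...#...
#..#..#.
#.##.##.
...###.#
...#...#
Generation 2: 18 live cells
#..##...
#.##..#.
###.....
#....#.#
#..#.###
Generation 3: 12 live cells
(generation 3 grid is the final answer)

Answer: #.......
#...#...
..##..#.
..#.##..
.#.#.#..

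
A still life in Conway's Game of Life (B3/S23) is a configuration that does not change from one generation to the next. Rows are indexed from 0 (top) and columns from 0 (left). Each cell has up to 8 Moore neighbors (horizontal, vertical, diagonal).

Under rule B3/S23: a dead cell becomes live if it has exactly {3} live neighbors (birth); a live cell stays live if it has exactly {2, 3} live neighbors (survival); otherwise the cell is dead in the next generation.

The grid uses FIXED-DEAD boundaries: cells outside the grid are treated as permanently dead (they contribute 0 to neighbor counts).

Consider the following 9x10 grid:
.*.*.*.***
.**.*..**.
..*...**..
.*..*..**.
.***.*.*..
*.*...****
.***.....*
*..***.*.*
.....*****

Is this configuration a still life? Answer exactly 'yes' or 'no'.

Answer: no

Derivation:
Compute generation 1 and compare to generation 0 (given above):
Generation 1:
.*.**.**.*
.*..**...*
..*..**...
.*..**..*.
*..***...*
*...*.**.*
*....*...*
.*.*.*.*.*
.....*.*.*
Cell (0,4) differs: gen0=0 vs gen1=1 -> NOT a still life.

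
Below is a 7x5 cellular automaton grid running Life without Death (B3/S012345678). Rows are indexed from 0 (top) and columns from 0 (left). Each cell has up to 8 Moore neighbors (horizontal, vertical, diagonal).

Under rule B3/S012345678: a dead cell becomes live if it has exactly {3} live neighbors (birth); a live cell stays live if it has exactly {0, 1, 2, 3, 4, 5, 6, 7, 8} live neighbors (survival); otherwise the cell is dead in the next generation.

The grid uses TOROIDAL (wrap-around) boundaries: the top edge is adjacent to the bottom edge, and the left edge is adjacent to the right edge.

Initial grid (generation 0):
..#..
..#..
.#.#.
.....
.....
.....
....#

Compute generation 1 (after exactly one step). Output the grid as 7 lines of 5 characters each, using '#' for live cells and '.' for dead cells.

Answer: ..##.
.###.
.###.
.....
.....
.....
....#

Derivation:
Simulating step by step:
Generation 0 (given above): 5 live cells
Generation 1: 9 live cells
(generation 1 grid is the final answer)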